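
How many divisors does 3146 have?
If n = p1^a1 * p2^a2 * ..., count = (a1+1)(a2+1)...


3146 = 2^1 × 11^2 × 13^1
d(3146) = (1+1) × (2+1) × (1+1) = 12

12 divisors


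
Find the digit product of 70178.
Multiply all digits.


7 × 0 × 1 × 7 × 8 = 0


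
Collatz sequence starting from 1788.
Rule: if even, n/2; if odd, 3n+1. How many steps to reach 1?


1788 → 894 → 447 → 1342 → 671 → 2014 → 1007 → 3022 → 1511 → 4534 → 2267 → 6802 → 3401 → 10204 → 5102 → 2551 → 7654 → 3827 → 11482 → 5741 → 17224 → 8612 → 4306 → 2153 → 6460 → 3230 → 1615 → 4846 → 2423 → 7270 → 3635 → 10906 → 5453 → 16360 → 8180 → 4090 → 2045 → 6136 → 3068 → 1534 → 767 → 2302 → 1151 → 3454 → 1727 → 5182 → 2591 → 7774 → 3887 → 11662 → 5831 → 17494 → 8747 → 26242 → 13121 → 39364 → 19682 → 9841 → 29524 → 14762 → 7381 → 22144 → 11072 → 5536 → 2768 → 1384 → 692 → 346 → 173 → 520 → 260 → 130 → 65 → 196 → 98 → 49 → 148 → 74 → 37 → 112 → 56 → 28 → 14 → 7 → 22 → 11 → 34 → 17 → 52 → 26 → 13 → 40 → 20 → 10 → 5 → 16 → 8 → 4 → 2 → 1
Total steps = 99

99 steps


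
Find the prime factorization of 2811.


2811 / 3 = 937
937 / 937 = 1
2811 = 3 × 937


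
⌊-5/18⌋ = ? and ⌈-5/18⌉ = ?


-5/18 = -0.2778
floor = -1
ceil = 0

floor = -1, ceil = 0


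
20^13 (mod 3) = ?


20^1 mod 3 = 2
20^2 mod 3 = 1
20^3 mod 3 = 2
20^4 mod 3 = 1
20^5 mod 3 = 2
20^6 mod 3 = 1
20^7 mod 3 = 2
20^8 mod 3 = 1
20^9 mod 3 = 2
20^10 mod 3 = 1
20^11 mod 3 = 2
20^12 mod 3 = 1
20^13 mod 3 = 2


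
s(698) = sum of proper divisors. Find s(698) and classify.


Proper divisors: 1, 2, 349
Sum = 1 + 2 + 349 = 352
352 < 698 → deficient

s(698) = 352 (deficient)


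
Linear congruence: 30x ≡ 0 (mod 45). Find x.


GCD(30, 45) = 15 divides 0
Divide: 2x ≡ 0 (mod 3)
x ≡ 0 (mod 3)


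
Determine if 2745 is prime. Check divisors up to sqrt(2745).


2745 / 3 = 915 (exact division)
2745 is NOT prime.

No, 2745 is not prime


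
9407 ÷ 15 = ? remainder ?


9407 = 15 * 627 + 2
Check: 9405 + 2 = 9407

q = 627, r = 2


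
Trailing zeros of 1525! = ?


floor(1525/5) = 305
floor(1525/25) = 61
floor(1525/125) = 12
floor(1525/625) = 2
Total = 380

380 trailing zeros


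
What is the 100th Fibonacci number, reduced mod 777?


F(k) mod 777 for k=1..100:
1, 1, 2, 3, 5, 8, 13, 21, 34, 55, 89, 144, 233, 377, 610, 210, 43, 253, 296, 549, 68, 617, 685, 525, 433, 181, 614, 18, 632, 650, 505, 378, 106, 484, 590, 297, 110, 407, 517, 147, 664, 34, 698, 732, 653, 608, 484, 315, 22, 337, 359, 696, 278, 197, 475, 672, 370, 265, 635, 123, 758, 104, 85, 189, 274, 463, 737, 423, 383, 29, 412, 441, 76, 517, 593, 333, 149, 482, 631, 336, 190, 526, 716, 465, 404, 92, 496, 588, 307, 118, 425, 543, 191, 734, 148, 105, 253, 358, 611, 192
F(100) mod 777 = 192


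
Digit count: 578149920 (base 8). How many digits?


578149920 in base 8 = 4235357040
Number of digits = 10

10 digits (base 8)


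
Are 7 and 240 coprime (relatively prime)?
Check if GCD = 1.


Euclidean algorithm:
240 = 34 * 7 + 2
7 = 3 * 2 + 1
2 = 2 * 1 + 0
GCD(7, 240) = 1

Yes, coprime (GCD = 1)


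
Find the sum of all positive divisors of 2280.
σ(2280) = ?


Divisors of 2280: 1, 2, 3, 4, 5, 6, 8, 10, 12, 15, 19, 20, 24, 30, 38, 40, 57, 60, 76, 95, 114, 120, 152, 190, 228, 285, 380, 456, 570, 760, 1140, 2280
Sum = 1 + 2 + 3 + 4 + 5 + 6 + 8 + 10 + 12 + 15 + 19 + 20 + 24 + 30 + 38 + 40 + 57 + 60 + 76 + 95 + 114 + 120 + 152 + 190 + 228 + 285 + 380 + 456 + 570 + 760 + 1140 + 2280 = 7200

σ(2280) = 7200


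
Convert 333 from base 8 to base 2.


333 (base 8) = 219 (decimal)
219 (decimal) = 11011011 (base 2)


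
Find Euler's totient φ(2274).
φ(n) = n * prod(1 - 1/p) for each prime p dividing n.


2274 = 2 × 3 × 379
Prime factors: 2, 3, 379
φ(2274) = 2274 × (1-1/2) × (1-1/3) × (1-1/379)
= 2274 × 1/2 × 2/3 × 378/379 = 756

φ(2274) = 756


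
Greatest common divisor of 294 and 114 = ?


294 = 2 * 114 + 66
114 = 1 * 66 + 48
66 = 1 * 48 + 18
48 = 2 * 18 + 12
18 = 1 * 12 + 6
12 = 2 * 6 + 0
GCD = 6


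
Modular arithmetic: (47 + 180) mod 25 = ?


47 + 180 = 227
227 mod 25 = 2


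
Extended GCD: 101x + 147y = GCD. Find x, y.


Tabular extended Euclidean (each row: r = 101*s + 147*t):
r=101, s=1, t=0
r=147, s=0, t=1
q=0: r=101, s=1, t=0   [101*(1) + 147*(0) = 101]
q=1: r=46, s=-1, t=1   [101*(-1) + 147*(1) = 46]
q=2: r=9, s=3, t=-2   [101*(3) + 147*(-2) = 9]
q=5: r=1, s=-16, t=11   [101*(-16) + 147*(11) = 1]
q=9: r=0, s=147, t=-101   [101*(147) + 147*(-101) = 0]
GCD = 1; from the row with r=1: x=-16, y=11
Check: 101*(-16) + 147*(11) = -1616 + 1617 = 1

GCD = 1, x = -16, y = 11


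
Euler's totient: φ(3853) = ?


3853 = 3853
Prime factors: 3853
φ(3853) = 3853 × (1-1/3853)
= 3853 × 3852/3853 = 3852

φ(3853) = 3852


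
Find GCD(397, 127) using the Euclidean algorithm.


397 = 3 * 127 + 16
127 = 7 * 16 + 15
16 = 1 * 15 + 1
15 = 15 * 1 + 0
GCD = 1


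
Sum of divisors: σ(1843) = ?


Divisors of 1843: 1, 19, 97, 1843
Sum = 1 + 19 + 97 + 1843 = 1960

σ(1843) = 1960


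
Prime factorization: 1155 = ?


1155 / 3 = 385
385 / 5 = 77
77 / 7 = 11
11 / 11 = 1
1155 = 3 × 5 × 7 × 11


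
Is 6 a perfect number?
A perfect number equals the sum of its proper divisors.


Proper divisors of 6: 1, 2, 3
Sum = 1 + 2 + 3 = 6

Yes, 6 is perfect (6 = 6)


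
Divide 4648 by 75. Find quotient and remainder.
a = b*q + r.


4648 = 75 * 61 + 73
Check: 4575 + 73 = 4648

q = 61, r = 73


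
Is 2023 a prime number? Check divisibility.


2023 / 7 = 289 (exact division)
2023 is NOT prime.

No, 2023 is not prime


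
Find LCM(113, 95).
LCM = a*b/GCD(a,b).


GCD(113, 95) = 1
LCM = 113*95/1 = 10735/1 = 10735

LCM = 10735


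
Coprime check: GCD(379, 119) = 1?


Euclidean algorithm:
379 = 3 * 119 + 22
119 = 5 * 22 + 9
22 = 2 * 9 + 4
9 = 2 * 4 + 1
4 = 4 * 1 + 0
GCD(379, 119) = 1

Yes, coprime (GCD = 1)


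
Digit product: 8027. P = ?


8 × 0 × 2 × 7 = 0


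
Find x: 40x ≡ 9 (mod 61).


GCD(40, 61) = 1, unique solution
a^(-1) mod 61 = 29
x = 29 * 9 mod 61 = 17

x ≡ 17 (mod 61)


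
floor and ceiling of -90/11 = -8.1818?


-90/11 = -8.1818
floor = -9
ceil = -8

floor = -9, ceil = -8


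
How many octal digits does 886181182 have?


886181182 in base 8 = 6464406476
Number of digits = 10

10 digits (base 8)


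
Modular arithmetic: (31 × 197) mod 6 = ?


31 × 197 = 6107
6107 mod 6 = 5


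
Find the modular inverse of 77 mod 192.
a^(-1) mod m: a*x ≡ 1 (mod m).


Use the extended Euclidean algorithm on (192, 77); each row r = 192*s + 77*t:
r=192, s=1, t=0
r=77, s=0, t=1
q=2: r=38, s=1, t=-2   [192*(1) + 77*(-2) = 38]
q=2: r=1, s=-2, t=5   [192*(-2) + 77*(5) = 1]
q=38: r=0, s=77, t=-192   [192*(77) + 77*(-192) = 0]
GCD = 1 with t = 5, so 77*(5) ≡ 1 (mod 192)
Inverse = 5 mod 192 = 5
Check: 77 * 5 = 385 ≡ 1 (mod 192)

77^(-1) ≡ 5 (mod 192)


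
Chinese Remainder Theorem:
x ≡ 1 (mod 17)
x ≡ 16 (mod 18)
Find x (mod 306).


M = 17*18 = 306
M1 = M/17 = 18, M2 = M/18 = 17
M1^(-1) mod 17 = 1, M2^(-1) mod 18 = 17
x = 1*18*1 + 16*17*17 = 4642
4642 mod 306 = 52
Check: 52 mod 17 = 1 ✓, 52 mod 18 = 16 ✓

x ≡ 52 (mod 306)


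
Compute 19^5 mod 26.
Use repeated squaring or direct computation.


19^1 mod 26 = 19
19^2 mod 26 = 23
19^3 mod 26 = 21
19^4 mod 26 = 9
19^5 mod 26 = 15


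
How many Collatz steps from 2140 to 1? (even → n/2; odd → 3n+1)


2140 → 1070 → 535 → 1606 → 803 → 2410 → 1205 → 3616 → 1808 → 904 → 452 → 226 → 113 → 340 → 170 → 85 → 256 → 128 → 64 → 32 → 16 → 8 → 4 → 2 → 1
Total steps = 24

24 steps


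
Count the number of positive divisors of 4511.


4511 = 13^1 × 347^1
d(4511) = (1+1) × (1+1) = 4

4 divisors


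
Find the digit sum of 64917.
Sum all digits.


6 + 4 + 9 + 1 + 7 = 27


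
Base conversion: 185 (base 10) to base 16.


185 (base 10) = 185 (decimal)
185 (decimal) = B9 (base 16)


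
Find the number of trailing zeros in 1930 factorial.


floor(1930/5) = 386
floor(1930/25) = 77
floor(1930/125) = 15
floor(1930/625) = 3
Total = 481

481 trailing zeros


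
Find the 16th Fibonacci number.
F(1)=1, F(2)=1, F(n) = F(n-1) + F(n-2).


Sequence: 1, 1, 2, 3, 5, 8, 13, 21, 34, 55, 89, 144, 233, 377, 610, 987
F(16) = 987


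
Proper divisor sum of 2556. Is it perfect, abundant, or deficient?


Proper divisors: 1, 2, 3, 4, 6, 9, 12, 18, 36, 71, 142, 213, 284, 426, 639, 852, 1278
Sum = 1 + 2 + 3 + 4 + 6 + 9 + 12 + 18 + 36 + 71 + 142 + 213 + 284 + 426 + 639 + 852 + 1278 = 3996
3996 > 2556 → abundant

s(2556) = 3996 (abundant)


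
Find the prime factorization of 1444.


1444 / 2 = 722
722 / 2 = 361
361 / 19 = 19
19 / 19 = 1
1444 = 2^2 × 19^2


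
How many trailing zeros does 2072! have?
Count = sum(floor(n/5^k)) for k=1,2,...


floor(2072/5) = 414
floor(2072/25) = 82
floor(2072/125) = 16
floor(2072/625) = 3
Total = 515

515 trailing zeros


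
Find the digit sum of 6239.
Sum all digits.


6 + 2 + 3 + 9 = 20


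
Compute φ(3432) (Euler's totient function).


3432 = 2^3 × 3 × 11 × 13
Prime factors: 2, 3, 11, 13
φ(3432) = 3432 × (1-1/2) × (1-1/3) × (1-1/11) × (1-1/13)
= 3432 × 1/2 × 2/3 × 10/11 × 12/13 = 960

φ(3432) = 960


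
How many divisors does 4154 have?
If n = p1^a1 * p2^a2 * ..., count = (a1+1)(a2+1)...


4154 = 2^1 × 31^1 × 67^1
d(4154) = (1+1) × (1+1) × (1+1) = 8

8 divisors


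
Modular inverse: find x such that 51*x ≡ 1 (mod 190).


Use the extended Euclidean algorithm on (190, 51); each row r = 190*s + 51*t:
r=190, s=1, t=0
r=51, s=0, t=1
q=3: r=37, s=1, t=-3   [190*(1) + 51*(-3) = 37]
q=1: r=14, s=-1, t=4   [190*(-1) + 51*(4) = 14]
q=2: r=9, s=3, t=-11   [190*(3) + 51*(-11) = 9]
q=1: r=5, s=-4, t=15   [190*(-4) + 51*(15) = 5]
q=1: r=4, s=7, t=-26   [190*(7) + 51*(-26) = 4]
q=1: r=1, s=-11, t=41   [190*(-11) + 51*(41) = 1]
q=4: r=0, s=51, t=-190   [190*(51) + 51*(-190) = 0]
GCD = 1 with t = 41, so 51*(41) ≡ 1 (mod 190)
Inverse = 41 mod 190 = 41
Check: 51 * 41 = 2091 ≡ 1 (mod 190)

51^(-1) ≡ 41 (mod 190)


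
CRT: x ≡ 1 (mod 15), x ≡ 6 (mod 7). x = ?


M = 15*7 = 105
M1 = M/15 = 7, M2 = M/7 = 15
M1^(-1) mod 15 = 13, M2^(-1) mod 7 = 1
x = 1*7*13 + 6*15*1 = 181
181 mod 105 = 76
Check: 76 mod 15 = 1 ✓, 76 mod 7 = 6 ✓

x ≡ 76 (mod 105)


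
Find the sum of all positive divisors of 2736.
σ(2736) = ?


Divisors of 2736: 1, 2, 3, 4, 6, 8, 9, 12, 16, 18, 19, 24, 36, 38, 48, 57, 72, 76, 114, 144, 152, 171, 228, 304, 342, 456, 684, 912, 1368, 2736
Sum = 1 + 2 + 3 + 4 + 6 + 8 + 9 + 12 + 16 + 18 + 19 + 24 + 36 + 38 + 48 + 57 + 72 + 76 + 114 + 144 + 152 + 171 + 228 + 304 + 342 + 456 + 684 + 912 + 1368 + 2736 = 8060

σ(2736) = 8060


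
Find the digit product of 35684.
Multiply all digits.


3 × 5 × 6 × 8 × 4 = 2880


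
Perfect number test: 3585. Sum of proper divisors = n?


Proper divisors of 3585: 1, 3, 5, 15, 239, 717, 1195
Sum = 1 + 3 + 5 + 15 + 239 + 717 + 1195 = 2175

No, 3585 is not perfect (2175 ≠ 3585)


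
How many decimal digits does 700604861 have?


700604861 has 9 digits in base 10
floor(log10(700604861)) + 1 = floor(8.8455) + 1 = 9

9 digits (base 10)


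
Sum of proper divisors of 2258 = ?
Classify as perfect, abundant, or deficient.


Proper divisors: 1, 2, 1129
Sum = 1 + 2 + 1129 = 1132
1132 < 2258 → deficient

s(2258) = 1132 (deficient)


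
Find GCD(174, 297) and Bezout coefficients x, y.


Tabular extended Euclidean (each row: r = 174*s + 297*t):
r=174, s=1, t=0
r=297, s=0, t=1
q=0: r=174, s=1, t=0   [174*(1) + 297*(0) = 174]
q=1: r=123, s=-1, t=1   [174*(-1) + 297*(1) = 123]
q=1: r=51, s=2, t=-1   [174*(2) + 297*(-1) = 51]
q=2: r=21, s=-5, t=3   [174*(-5) + 297*(3) = 21]
q=2: r=9, s=12, t=-7   [174*(12) + 297*(-7) = 9]
q=2: r=3, s=-29, t=17   [174*(-29) + 297*(17) = 3]
q=3: r=0, s=99, t=-58   [174*(99) + 297*(-58) = 0]
GCD = 3; from the row with r=3: x=-29, y=17
Check: 174*(-29) + 297*(17) = -5046 + 5049 = 3

GCD = 3, x = -29, y = 17


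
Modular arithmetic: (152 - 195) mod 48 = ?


152 - 195 = -43
-43 mod 48 = 5


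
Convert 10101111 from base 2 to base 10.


10101111 (base 2) = 175 (decimal)
175 (decimal) = 175 (base 10)


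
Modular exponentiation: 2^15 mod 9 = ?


2^1 mod 9 = 2
2^2 mod 9 = 4
2^3 mod 9 = 8
2^4 mod 9 = 7
2^5 mod 9 = 5
2^6 mod 9 = 1
2^7 mod 9 = 2
2^8 mod 9 = 4
2^9 mod 9 = 8
2^10 mod 9 = 7
2^11 mod 9 = 5
2^12 mod 9 = 1
2^13 mod 9 = 2
2^14 mod 9 = 4
2^15 mod 9 = 8


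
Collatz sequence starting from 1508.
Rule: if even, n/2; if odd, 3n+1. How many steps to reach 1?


1508 → 754 → 377 → 1132 → 566 → 283 → 850 → 425 → 1276 → 638 → 319 → 958 → 479 → 1438 → 719 → 2158 → 1079 → 3238 → 1619 → 4858 → 2429 → 7288 → 3644 → 1822 → 911 → 2734 → 1367 → 4102 → 2051 → 6154 → 3077 → 9232 → 4616 → 2308 → 1154 → 577 → 1732 → 866 → 433 → 1300 → 650 → 325 → 976 → 488 → 244 → 122 → 61 → 184 → 92 → 46 → 23 → 70 → 35 → 106 → 53 → 160 → 80 → 40 → 20 → 10 → 5 → 16 → 8 → 4 → 2 → 1
Total steps = 65

65 steps


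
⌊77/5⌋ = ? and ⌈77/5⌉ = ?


77/5 = 15.4000
floor = 15
ceil = 16

floor = 15, ceil = 16


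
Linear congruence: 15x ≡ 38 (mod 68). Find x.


GCD(15, 68) = 1, unique solution
a^(-1) mod 68 = 59
x = 59 * 38 mod 68 = 66

x ≡ 66 (mod 68)


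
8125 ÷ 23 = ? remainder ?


8125 = 23 * 353 + 6
Check: 8119 + 6 = 8125

q = 353, r = 6


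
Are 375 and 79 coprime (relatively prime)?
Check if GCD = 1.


Euclidean algorithm:
375 = 4 * 79 + 59
79 = 1 * 59 + 20
59 = 2 * 20 + 19
20 = 1 * 19 + 1
19 = 19 * 1 + 0
GCD(375, 79) = 1

Yes, coprime (GCD = 1)


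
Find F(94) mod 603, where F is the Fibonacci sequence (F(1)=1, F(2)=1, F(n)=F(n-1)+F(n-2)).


F(k) mod 603 for k=1..94:
1, 1, 2, 3, 5, 8, 13, 21, 34, 55, 89, 144, 233, 377, 7, 384, 391, 172, 563, 132, 92, 224, 316, 540, 253, 190, 443, 30, 473, 503, 373, 273, 43, 316, 359, 72, 431, 503, 331, 231, 562, 190, 149, 339, 488, 224, 109, 333, 442, 172, 11, 183, 194, 377, 571, 345, 313, 55, 368, 423, 188, 8, 196, 204, 400, 1, 401, 402, 200, 602, 199, 198, 397, 595, 389, 381, 167, 548, 112, 57, 169, 226, 395, 18, 413, 431, 241, 69, 310, 379, 86, 465, 551, 413
F(94) mod 603 = 413


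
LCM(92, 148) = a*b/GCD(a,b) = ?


GCD(92, 148) = 4
LCM = 92*148/4 = 13616/4 = 3404

LCM = 3404


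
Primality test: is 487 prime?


Check divisors up to sqrt(487) = 22.0681
No divisors found.
487 is prime.

Yes, 487 is prime


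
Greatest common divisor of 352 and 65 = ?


352 = 5 * 65 + 27
65 = 2 * 27 + 11
27 = 2 * 11 + 5
11 = 2 * 5 + 1
5 = 5 * 1 + 0
GCD = 1


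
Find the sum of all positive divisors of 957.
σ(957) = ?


Divisors of 957: 1, 3, 11, 29, 33, 87, 319, 957
Sum = 1 + 3 + 11 + 29 + 33 + 87 + 319 + 957 = 1440

σ(957) = 1440


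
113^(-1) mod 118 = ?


Use the extended Euclidean algorithm on (118, 113); each row r = 118*s + 113*t:
r=118, s=1, t=0
r=113, s=0, t=1
q=1: r=5, s=1, t=-1   [118*(1) + 113*(-1) = 5]
q=22: r=3, s=-22, t=23   [118*(-22) + 113*(23) = 3]
q=1: r=2, s=23, t=-24   [118*(23) + 113*(-24) = 2]
q=1: r=1, s=-45, t=47   [118*(-45) + 113*(47) = 1]
q=2: r=0, s=113, t=-118   [118*(113) + 113*(-118) = 0]
GCD = 1 with t = 47, so 113*(47) ≡ 1 (mod 118)
Inverse = 47 mod 118 = 47
Check: 113 * 47 = 5311 ≡ 1 (mod 118)

113^(-1) ≡ 47 (mod 118)


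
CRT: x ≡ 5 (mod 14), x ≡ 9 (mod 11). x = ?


M = 14*11 = 154
M1 = M/14 = 11, M2 = M/11 = 14
M1^(-1) mod 14 = 9, M2^(-1) mod 11 = 4
x = 5*11*9 + 9*14*4 = 999
999 mod 154 = 75
Check: 75 mod 14 = 5 ✓, 75 mod 11 = 9 ✓

x ≡ 75 (mod 154)


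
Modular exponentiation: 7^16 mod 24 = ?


7^1 mod 24 = 7
7^2 mod 24 = 1
7^3 mod 24 = 7
7^4 mod 24 = 1
7^5 mod 24 = 7
7^6 mod 24 = 1
7^7 mod 24 = 7
7^8 mod 24 = 1
7^9 mod 24 = 7
7^10 mod 24 = 1
7^11 mod 24 = 7
7^12 mod 24 = 1
7^13 mod 24 = 7
7^14 mod 24 = 1
7^15 mod 24 = 7
7^16 mod 24 = 1


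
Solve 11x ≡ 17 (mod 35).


GCD(11, 35) = 1, unique solution
a^(-1) mod 35 = 16
x = 16 * 17 mod 35 = 27

x ≡ 27 (mod 35)


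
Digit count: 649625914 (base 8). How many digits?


649625914 in base 8 = 4656100472
Number of digits = 10

10 digits (base 8)


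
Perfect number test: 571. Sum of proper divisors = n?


Proper divisors of 571: 1
Sum = 1 = 1

No, 571 is not perfect (1 ≠ 571)


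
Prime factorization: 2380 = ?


2380 / 2 = 1190
1190 / 2 = 595
595 / 5 = 119
119 / 7 = 17
17 / 17 = 1
2380 = 2^2 × 5 × 7 × 17


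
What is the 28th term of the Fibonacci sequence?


Sequence: 1, 1, 2, 3, 5, 8, 13, 21, 34, 55, 89, 144, 233, 377, 610, 987, 1597, 2584, 4181, 6765, 10946, 17711, 28657, 46368, 75025, 121393, 196418, 317811
F(28) = 317811


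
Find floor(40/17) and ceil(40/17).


40/17 = 2.3529
floor = 2
ceil = 3

floor = 2, ceil = 3


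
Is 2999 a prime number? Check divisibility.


Check divisors up to sqrt(2999) = 54.7631
No divisors found.
2999 is prime.

Yes, 2999 is prime


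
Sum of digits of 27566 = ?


2 + 7 + 5 + 6 + 6 = 26


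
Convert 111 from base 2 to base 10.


111 (base 2) = 7 (decimal)
7 (decimal) = 7 (base 10)


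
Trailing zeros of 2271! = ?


floor(2271/5) = 454
floor(2271/25) = 90
floor(2271/125) = 18
floor(2271/625) = 3
Total = 565

565 trailing zeros


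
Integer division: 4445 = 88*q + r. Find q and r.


4445 = 88 * 50 + 45
Check: 4400 + 45 = 4445

q = 50, r = 45


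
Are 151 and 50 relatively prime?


Euclidean algorithm:
151 = 3 * 50 + 1
50 = 50 * 1 + 0
GCD(151, 50) = 1

Yes, coprime (GCD = 1)


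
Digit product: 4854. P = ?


4 × 8 × 5 × 4 = 640


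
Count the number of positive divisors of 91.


91 = 7^1 × 13^1
d(91) = (1+1) × (1+1) = 4

4 divisors


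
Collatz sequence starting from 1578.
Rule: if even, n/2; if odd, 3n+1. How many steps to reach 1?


1578 → 789 → 2368 → 1184 → 592 → 296 → 148 → 74 → 37 → 112 → 56 → 28 → 14 → 7 → 22 → 11 → 34 → 17 → 52 → 26 → 13 → 40 → 20 → 10 → 5 → 16 → 8 → 4 → 2 → 1
Total steps = 29

29 steps


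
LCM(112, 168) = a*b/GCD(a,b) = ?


GCD(112, 168) = 56
LCM = 112*168/56 = 18816/56 = 336

LCM = 336


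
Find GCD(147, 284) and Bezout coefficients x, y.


Tabular extended Euclidean (each row: r = 147*s + 284*t):
r=147, s=1, t=0
r=284, s=0, t=1
q=0: r=147, s=1, t=0   [147*(1) + 284*(0) = 147]
q=1: r=137, s=-1, t=1   [147*(-1) + 284*(1) = 137]
q=1: r=10, s=2, t=-1   [147*(2) + 284*(-1) = 10]
q=13: r=7, s=-27, t=14   [147*(-27) + 284*(14) = 7]
q=1: r=3, s=29, t=-15   [147*(29) + 284*(-15) = 3]
q=2: r=1, s=-85, t=44   [147*(-85) + 284*(44) = 1]
q=3: r=0, s=284, t=-147   [147*(284) + 284*(-147) = 0]
GCD = 1; from the row with r=1: x=-85, y=44
Check: 147*(-85) + 284*(44) = -12495 + 12496 = 1

GCD = 1, x = -85, y = 44


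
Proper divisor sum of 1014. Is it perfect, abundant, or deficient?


Proper divisors: 1, 2, 3, 6, 13, 26, 39, 78, 169, 338, 507
Sum = 1 + 2 + 3 + 6 + 13 + 26 + 39 + 78 + 169 + 338 + 507 = 1182
1182 > 1014 → abundant

s(1014) = 1182 (abundant)


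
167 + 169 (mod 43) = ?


167 + 169 = 336
336 mod 43 = 35


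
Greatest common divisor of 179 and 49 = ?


179 = 3 * 49 + 32
49 = 1 * 32 + 17
32 = 1 * 17 + 15
17 = 1 * 15 + 2
15 = 7 * 2 + 1
2 = 2 * 1 + 0
GCD = 1


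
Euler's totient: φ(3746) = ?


3746 = 2 × 1873
Prime factors: 2, 1873
φ(3746) = 3746 × (1-1/2) × (1-1/1873)
= 3746 × 1/2 × 1872/1873 = 1872

φ(3746) = 1872


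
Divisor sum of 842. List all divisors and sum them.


Divisors of 842: 1, 2, 421, 842
Sum = 1 + 2 + 421 + 842 = 1266

σ(842) = 1266


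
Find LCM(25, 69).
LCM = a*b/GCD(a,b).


GCD(25, 69) = 1
LCM = 25*69/1 = 1725/1 = 1725

LCM = 1725


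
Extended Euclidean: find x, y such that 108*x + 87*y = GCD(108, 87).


Tabular extended Euclidean (each row: r = 108*s + 87*t):
r=108, s=1, t=0
r=87, s=0, t=1
q=1: r=21, s=1, t=-1   [108*(1) + 87*(-1) = 21]
q=4: r=3, s=-4, t=5   [108*(-4) + 87*(5) = 3]
q=7: r=0, s=29, t=-36   [108*(29) + 87*(-36) = 0]
GCD = 3; from the row with r=3: x=-4, y=5
Check: 108*(-4) + 87*(5) = -432 + 435 = 3

GCD = 3, x = -4, y = 5


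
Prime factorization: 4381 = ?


4381 / 13 = 337
337 / 337 = 1
4381 = 13 × 337


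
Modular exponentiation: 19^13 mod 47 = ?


19^1 mod 47 = 19
19^2 mod 47 = 32
19^3 mod 47 = 44
19^4 mod 47 = 37
19^5 mod 47 = 45
19^6 mod 47 = 9
19^7 mod 47 = 30
19^8 mod 47 = 6
19^9 mod 47 = 20
19^10 mod 47 = 4
19^11 mod 47 = 29
19^12 mod 47 = 34
19^13 mod 47 = 35


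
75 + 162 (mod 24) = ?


75 + 162 = 237
237 mod 24 = 21


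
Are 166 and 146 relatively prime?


Euclidean algorithm:
166 = 1 * 146 + 20
146 = 7 * 20 + 6
20 = 3 * 6 + 2
6 = 3 * 2 + 0
GCD(166, 146) = 2

No, not coprime (GCD = 2)


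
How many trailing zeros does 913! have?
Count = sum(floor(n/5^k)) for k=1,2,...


floor(913/5) = 182
floor(913/25) = 36
floor(913/125) = 7
floor(913/625) = 1
Total = 226

226 trailing zeros


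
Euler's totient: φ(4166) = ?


4166 = 2 × 2083
Prime factors: 2, 2083
φ(4166) = 4166 × (1-1/2) × (1-1/2083)
= 4166 × 1/2 × 2082/2083 = 2082

φ(4166) = 2082


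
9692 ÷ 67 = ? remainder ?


9692 = 67 * 144 + 44
Check: 9648 + 44 = 9692

q = 144, r = 44


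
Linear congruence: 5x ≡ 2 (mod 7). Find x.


GCD(5, 7) = 1, unique solution
a^(-1) mod 7 = 3
x = 3 * 2 mod 7 = 6

x ≡ 6 (mod 7)


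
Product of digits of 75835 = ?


7 × 5 × 8 × 3 × 5 = 4200


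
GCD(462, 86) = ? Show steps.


462 = 5 * 86 + 32
86 = 2 * 32 + 22
32 = 1 * 22 + 10
22 = 2 * 10 + 2
10 = 5 * 2 + 0
GCD = 2


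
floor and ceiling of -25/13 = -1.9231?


-25/13 = -1.9231
floor = -2
ceil = -1

floor = -2, ceil = -1


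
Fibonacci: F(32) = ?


Sequence: 1, 1, 2, 3, 5, 8, 13, 21, 34, 55, 89, 144, 233, 377, 610, 987, 1597, 2584, 4181, 6765, 10946, 17711, 28657, 46368, 75025, 121393, 196418, 317811, 514229, 832040, 1346269, 2178309
F(32) = 2178309


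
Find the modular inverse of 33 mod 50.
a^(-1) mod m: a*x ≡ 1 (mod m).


Use the extended Euclidean algorithm on (50, 33); each row r = 50*s + 33*t:
r=50, s=1, t=0
r=33, s=0, t=1
q=1: r=17, s=1, t=-1   [50*(1) + 33*(-1) = 17]
q=1: r=16, s=-1, t=2   [50*(-1) + 33*(2) = 16]
q=1: r=1, s=2, t=-3   [50*(2) + 33*(-3) = 1]
q=16: r=0, s=-33, t=50   [50*(-33) + 33*(50) = 0]
GCD = 1 with t = -3, so 33*(-3) ≡ 1 (mod 50)
Inverse = -3 mod 50 = 47
Check: 33 * 47 = 1551 ≡ 1 (mod 50)

33^(-1) ≡ 47 (mod 50)


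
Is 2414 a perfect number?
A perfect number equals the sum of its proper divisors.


Proper divisors of 2414: 1, 2, 17, 34, 71, 142, 1207
Sum = 1 + 2 + 17 + 34 + 71 + 142 + 1207 = 1474

No, 2414 is not perfect (1474 ≠ 2414)


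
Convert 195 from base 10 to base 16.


195 (base 10) = 195 (decimal)
195 (decimal) = C3 (base 16)


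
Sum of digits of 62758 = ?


6 + 2 + 7 + 5 + 8 = 28


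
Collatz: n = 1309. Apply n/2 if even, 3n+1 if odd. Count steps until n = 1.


1309 → 3928 → 1964 → 982 → 491 → 1474 → 737 → 2212 → 1106 → 553 → 1660 → 830 → 415 → 1246 → 623 → 1870 → 935 → 2806 → 1403 → 4210 → 2105 → 6316 → 3158 → 1579 → 4738 → 2369 → 7108 → 3554 → 1777 → 5332 → 2666 → 1333 → 4000 → 2000 → 1000 → 500 → 250 → 125 → 376 → 188 → 94 → 47 → 142 → 71 → 214 → 107 → 322 → 161 → 484 → 242 → 121 → 364 → 182 → 91 → 274 → 137 → 412 → 206 → 103 → 310 → 155 → 466 → 233 → 700 → 350 → 175 → 526 → 263 → 790 → 395 → 1186 → 593 → 1780 → 890 → 445 → 1336 → 668 → 334 → 167 → 502 → 251 → 754 → 377 → 1132 → 566 → 283 → 850 → 425 → 1276 → 638 → 319 → 958 → 479 → 1438 → 719 → 2158 → 1079 → 3238 → 1619 → 4858 → 2429 → 7288 → 3644 → 1822 → 911 → 2734 → 1367 → 4102 → 2051 → 6154 → 3077 → 9232 → 4616 → 2308 → 1154 → 577 → 1732 → 866 → 433 → 1300 → 650 → 325 → 976 → 488 → 244 → 122 → 61 → 184 → 92 → 46 → 23 → 70 → 35 → 106 → 53 → 160 → 80 → 40 → 20 → 10 → 5 → 16 → 8 → 4 → 2 → 1
Total steps = 145

145 steps


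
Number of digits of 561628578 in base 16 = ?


561628578 in base 16 = 2179C5A2
Number of digits = 8

8 digits (base 16)


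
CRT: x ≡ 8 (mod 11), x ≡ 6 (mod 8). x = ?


M = 11*8 = 88
M1 = M/11 = 8, M2 = M/8 = 11
M1^(-1) mod 11 = 7, M2^(-1) mod 8 = 3
x = 8*8*7 + 6*11*3 = 646
646 mod 88 = 30
Check: 30 mod 11 = 8 ✓, 30 mod 8 = 6 ✓

x ≡ 30 (mod 88)


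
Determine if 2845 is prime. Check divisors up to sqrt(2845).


2845 / 5 = 569 (exact division)
2845 is NOT prime.

No, 2845 is not prime


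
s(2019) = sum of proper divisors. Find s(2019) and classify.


Proper divisors: 1, 3, 673
Sum = 1 + 3 + 673 = 677
677 < 2019 → deficient

s(2019) = 677 (deficient)


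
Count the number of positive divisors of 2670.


2670 = 2^1 × 3^1 × 5^1 × 89^1
d(2670) = (1+1) × (1+1) × (1+1) × (1+1) = 16

16 divisors


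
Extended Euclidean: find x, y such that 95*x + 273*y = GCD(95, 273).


Tabular extended Euclidean (each row: r = 95*s + 273*t):
r=95, s=1, t=0
r=273, s=0, t=1
q=0: r=95, s=1, t=0   [95*(1) + 273*(0) = 95]
q=2: r=83, s=-2, t=1   [95*(-2) + 273*(1) = 83]
q=1: r=12, s=3, t=-1   [95*(3) + 273*(-1) = 12]
q=6: r=11, s=-20, t=7   [95*(-20) + 273*(7) = 11]
q=1: r=1, s=23, t=-8   [95*(23) + 273*(-8) = 1]
q=11: r=0, s=-273, t=95   [95*(-273) + 273*(95) = 0]
GCD = 1; from the row with r=1: x=23, y=-8
Check: 95*(23) + 273*(-8) = 2185 - 2184 = 1

GCD = 1, x = 23, y = -8


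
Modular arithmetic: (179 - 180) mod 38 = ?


179 - 180 = -1
-1 mod 38 = 37


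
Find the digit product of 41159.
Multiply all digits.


4 × 1 × 1 × 5 × 9 = 180


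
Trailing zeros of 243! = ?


floor(243/5) = 48
floor(243/25) = 9
floor(243/125) = 1
Total = 58

58 trailing zeros


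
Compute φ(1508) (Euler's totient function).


1508 = 2^2 × 13 × 29
Prime factors: 2, 13, 29
φ(1508) = 1508 × (1-1/2) × (1-1/13) × (1-1/29)
= 1508 × 1/2 × 12/13 × 28/29 = 672

φ(1508) = 672


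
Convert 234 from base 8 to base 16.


234 (base 8) = 156 (decimal)
156 (decimal) = 9C (base 16)


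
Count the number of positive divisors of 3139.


3139 = 43^1 × 73^1
d(3139) = (1+1) × (1+1) = 4

4 divisors


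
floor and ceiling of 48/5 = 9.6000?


48/5 = 9.6000
floor = 9
ceil = 10

floor = 9, ceil = 10


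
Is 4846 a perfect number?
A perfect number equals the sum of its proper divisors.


Proper divisors of 4846: 1, 2, 2423
Sum = 1 + 2 + 2423 = 2426

No, 4846 is not perfect (2426 ≠ 4846)


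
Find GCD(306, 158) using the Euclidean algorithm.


306 = 1 * 158 + 148
158 = 1 * 148 + 10
148 = 14 * 10 + 8
10 = 1 * 8 + 2
8 = 4 * 2 + 0
GCD = 2


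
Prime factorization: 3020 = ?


3020 / 2 = 1510
1510 / 2 = 755
755 / 5 = 151
151 / 151 = 1
3020 = 2^2 × 5 × 151


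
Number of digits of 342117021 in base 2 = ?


342117021 in base 2 = 10100011001000100101010011101
Number of digits = 29

29 digits (base 2)


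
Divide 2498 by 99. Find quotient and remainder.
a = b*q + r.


2498 = 99 * 25 + 23
Check: 2475 + 23 = 2498

q = 25, r = 23


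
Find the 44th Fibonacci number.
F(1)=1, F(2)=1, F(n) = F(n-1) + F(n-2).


Sequence: 1, 1, 2, 3, 5, 8, 13, 21, 34, 55, 89, 144, 233, 377, 610, 987, 1597, 2584, 4181, 6765, 10946, 17711, 28657, 46368, 75025, 121393, 196418, 317811, 514229, 832040, 1346269, 2178309, 3524578, 5702887, 9227465, 14930352, 24157817, 39088169, 63245986, 102334155, 165580141, 267914296, 433494437, 701408733
F(44) = 701408733


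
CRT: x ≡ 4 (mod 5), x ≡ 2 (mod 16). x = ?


M = 5*16 = 80
M1 = M/5 = 16, M2 = M/16 = 5
M1^(-1) mod 5 = 1, M2^(-1) mod 16 = 13
x = 4*16*1 + 2*5*13 = 194
194 mod 80 = 34
Check: 34 mod 5 = 4 ✓, 34 mod 16 = 2 ✓

x ≡ 34 (mod 80)


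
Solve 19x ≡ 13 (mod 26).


GCD(19, 26) = 1, unique solution
a^(-1) mod 26 = 11
x = 11 * 13 mod 26 = 13

x ≡ 13 (mod 26)


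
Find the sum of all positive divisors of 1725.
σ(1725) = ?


Divisors of 1725: 1, 3, 5, 15, 23, 25, 69, 75, 115, 345, 575, 1725
Sum = 1 + 3 + 5 + 15 + 23 + 25 + 69 + 75 + 115 + 345 + 575 + 1725 = 2976

σ(1725) = 2976


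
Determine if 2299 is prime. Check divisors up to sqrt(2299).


2299 / 11 = 209 (exact division)
2299 is NOT prime.

No, 2299 is not prime


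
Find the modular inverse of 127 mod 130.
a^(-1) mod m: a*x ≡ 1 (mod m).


Use the extended Euclidean algorithm on (130, 127); each row r = 130*s + 127*t:
r=130, s=1, t=0
r=127, s=0, t=1
q=1: r=3, s=1, t=-1   [130*(1) + 127*(-1) = 3]
q=42: r=1, s=-42, t=43   [130*(-42) + 127*(43) = 1]
q=3: r=0, s=127, t=-130   [130*(127) + 127*(-130) = 0]
GCD = 1 with t = 43, so 127*(43) ≡ 1 (mod 130)
Inverse = 43 mod 130 = 43
Check: 127 * 43 = 5461 ≡ 1 (mod 130)

127^(-1) ≡ 43 (mod 130)


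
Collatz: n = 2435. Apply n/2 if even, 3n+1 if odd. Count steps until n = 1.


2435 → 7306 → 3653 → 10960 → 5480 → 2740 → 1370 → 685 → 2056 → 1028 → 514 → 257 → 772 → 386 → 193 → 580 → 290 → 145 → 436 → 218 → 109 → 328 → 164 → 82 → 41 → 124 → 62 → 31 → 94 → 47 → 142 → 71 → 214 → 107 → 322 → 161 → 484 → 242 → 121 → 364 → 182 → 91 → 274 → 137 → 412 → 206 → 103 → 310 → 155 → 466 → 233 → 700 → 350 → 175 → 526 → 263 → 790 → 395 → 1186 → 593 → 1780 → 890 → 445 → 1336 → 668 → 334 → 167 → 502 → 251 → 754 → 377 → 1132 → 566 → 283 → 850 → 425 → 1276 → 638 → 319 → 958 → 479 → 1438 → 719 → 2158 → 1079 → 3238 → 1619 → 4858 → 2429 → 7288 → 3644 → 1822 → 911 → 2734 → 1367 → 4102 → 2051 → 6154 → 3077 → 9232 → 4616 → 2308 → 1154 → 577 → 1732 → 866 → 433 → 1300 → 650 → 325 → 976 → 488 → 244 → 122 → 61 → 184 → 92 → 46 → 23 → 70 → 35 → 106 → 53 → 160 → 80 → 40 → 20 → 10 → 5 → 16 → 8 → 4 → 2 → 1
Total steps = 133

133 steps


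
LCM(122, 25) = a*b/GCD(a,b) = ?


GCD(122, 25) = 1
LCM = 122*25/1 = 3050/1 = 3050

LCM = 3050


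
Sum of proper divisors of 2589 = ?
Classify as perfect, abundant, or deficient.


Proper divisors: 1, 3, 863
Sum = 1 + 3 + 863 = 867
867 < 2589 → deficient

s(2589) = 867 (deficient)


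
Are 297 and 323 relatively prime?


Euclidean algorithm:
323 = 1 * 297 + 26
297 = 11 * 26 + 11
26 = 2 * 11 + 4
11 = 2 * 4 + 3
4 = 1 * 3 + 1
3 = 3 * 1 + 0
GCD(297, 323) = 1

Yes, coprime (GCD = 1)


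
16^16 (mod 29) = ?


16^1 mod 29 = 16
16^2 mod 29 = 24
16^3 mod 29 = 7
16^4 mod 29 = 25
16^5 mod 29 = 23
16^6 mod 29 = 20
16^7 mod 29 = 1
16^8 mod 29 = 16
16^9 mod 29 = 24
16^10 mod 29 = 7
16^11 mod 29 = 25
16^12 mod 29 = 23
16^13 mod 29 = 20
16^14 mod 29 = 1
16^15 mod 29 = 16
16^16 mod 29 = 24


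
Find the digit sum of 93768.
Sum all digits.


9 + 3 + 7 + 6 + 8 = 33


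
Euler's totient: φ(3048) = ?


3048 = 2^3 × 3 × 127
Prime factors: 2, 3, 127
φ(3048) = 3048 × (1-1/2) × (1-1/3) × (1-1/127)
= 3048 × 1/2 × 2/3 × 126/127 = 1008

φ(3048) = 1008


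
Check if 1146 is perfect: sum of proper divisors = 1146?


Proper divisors of 1146: 1, 2, 3, 6, 191, 382, 573
Sum = 1 + 2 + 3 + 6 + 191 + 382 + 573 = 1158

No, 1146 is not perfect (1158 ≠ 1146)


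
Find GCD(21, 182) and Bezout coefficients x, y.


Tabular extended Euclidean (each row: r = 21*s + 182*t):
r=21, s=1, t=0
r=182, s=0, t=1
q=0: r=21, s=1, t=0   [21*(1) + 182*(0) = 21]
q=8: r=14, s=-8, t=1   [21*(-8) + 182*(1) = 14]
q=1: r=7, s=9, t=-1   [21*(9) + 182*(-1) = 7]
q=2: r=0, s=-26, t=3   [21*(-26) + 182*(3) = 0]
GCD = 7; from the row with r=7: x=9, y=-1
Check: 21*(9) + 182*(-1) = 189 - 182 = 7

GCD = 7, x = 9, y = -1


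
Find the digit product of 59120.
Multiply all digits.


5 × 9 × 1 × 2 × 0 = 0


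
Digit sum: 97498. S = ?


9 + 7 + 4 + 9 + 8 = 37


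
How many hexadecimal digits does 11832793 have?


11832793 in base 16 = B48DD9
Number of digits = 6

6 digits (base 16)


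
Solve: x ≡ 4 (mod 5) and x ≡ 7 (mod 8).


M = 5*8 = 40
M1 = M/5 = 8, M2 = M/8 = 5
M1^(-1) mod 5 = 2, M2^(-1) mod 8 = 5
x = 4*8*2 + 7*5*5 = 239
239 mod 40 = 39
Check: 39 mod 5 = 4 ✓, 39 mod 8 = 7 ✓

x ≡ 39 (mod 40)


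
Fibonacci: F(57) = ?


Sequence: 1, 1, 2, 3, 5, 8, 13, 21, 34, 55, 89, 144, 233, 377, 610, 987, 1597, 2584, 4181, 6765, 10946, 17711, 28657, 46368, 75025, 121393, 196418, 317811, 514229, 832040, 1346269, 2178309, 3524578, 5702887, 9227465, 14930352, 24157817, 39088169, 63245986, 102334155, 165580141, 267914296, 433494437, 701408733, 1134903170, 1836311903, 2971215073, 4807526976, 7778742049, 12586269025, 20365011074, 32951280099, 53316291173, 86267571272, 139583862445, 225851433717, 365435296162
F(57) = 365435296162


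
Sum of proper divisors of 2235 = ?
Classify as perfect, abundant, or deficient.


Proper divisors: 1, 3, 5, 15, 149, 447, 745
Sum = 1 + 3 + 5 + 15 + 149 + 447 + 745 = 1365
1365 < 2235 → deficient

s(2235) = 1365 (deficient)


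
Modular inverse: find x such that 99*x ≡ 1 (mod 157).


Use the extended Euclidean algorithm on (157, 99); each row r = 157*s + 99*t:
r=157, s=1, t=0
r=99, s=0, t=1
q=1: r=58, s=1, t=-1   [157*(1) + 99*(-1) = 58]
q=1: r=41, s=-1, t=2   [157*(-1) + 99*(2) = 41]
q=1: r=17, s=2, t=-3   [157*(2) + 99*(-3) = 17]
q=2: r=7, s=-5, t=8   [157*(-5) + 99*(8) = 7]
q=2: r=3, s=12, t=-19   [157*(12) + 99*(-19) = 3]
q=2: r=1, s=-29, t=46   [157*(-29) + 99*(46) = 1]
q=3: r=0, s=99, t=-157   [157*(99) + 99*(-157) = 0]
GCD = 1 with t = 46, so 99*(46) ≡ 1 (mod 157)
Inverse = 46 mod 157 = 46
Check: 99 * 46 = 4554 ≡ 1 (mod 157)

99^(-1) ≡ 46 (mod 157)


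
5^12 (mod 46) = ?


5^1 mod 46 = 5
5^2 mod 46 = 25
5^3 mod 46 = 33
5^4 mod 46 = 27
5^5 mod 46 = 43
5^6 mod 46 = 31
5^7 mod 46 = 17
5^8 mod 46 = 39
5^9 mod 46 = 11
5^10 mod 46 = 9
5^11 mod 46 = 45
5^12 mod 46 = 41


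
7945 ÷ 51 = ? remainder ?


7945 = 51 * 155 + 40
Check: 7905 + 40 = 7945

q = 155, r = 40


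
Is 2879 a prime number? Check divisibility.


Check divisors up to sqrt(2879) = 53.6563
No divisors found.
2879 is prime.

Yes, 2879 is prime


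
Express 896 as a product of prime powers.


896 / 2 = 448
448 / 2 = 224
224 / 2 = 112
112 / 2 = 56
56 / 2 = 28
28 / 2 = 14
14 / 2 = 7
7 / 7 = 1
896 = 2^7 × 7


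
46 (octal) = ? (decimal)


46 (base 8) = 38 (decimal)
38 (decimal) = 38 (base 10)


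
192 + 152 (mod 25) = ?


192 + 152 = 344
344 mod 25 = 19


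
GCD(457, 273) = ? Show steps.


457 = 1 * 273 + 184
273 = 1 * 184 + 89
184 = 2 * 89 + 6
89 = 14 * 6 + 5
6 = 1 * 5 + 1
5 = 5 * 1 + 0
GCD = 1


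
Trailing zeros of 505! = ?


floor(505/5) = 101
floor(505/25) = 20
floor(505/125) = 4
Total = 125

125 trailing zeros


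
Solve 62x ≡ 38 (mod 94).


GCD(62, 94) = 2 divides 38
Divide: 31x ≡ 19 (mod 47)
x ≡ 37 (mod 47)


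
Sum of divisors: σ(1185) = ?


Divisors of 1185: 1, 3, 5, 15, 79, 237, 395, 1185
Sum = 1 + 3 + 5 + 15 + 79 + 237 + 395 + 1185 = 1920

σ(1185) = 1920


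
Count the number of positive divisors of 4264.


4264 = 2^3 × 13^1 × 41^1
d(4264) = (3+1) × (1+1) × (1+1) = 16

16 divisors


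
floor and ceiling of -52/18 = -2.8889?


-52/18 = -2.8889
floor = -3
ceil = -2

floor = -3, ceil = -2


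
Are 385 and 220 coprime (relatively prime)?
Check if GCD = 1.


Euclidean algorithm:
385 = 1 * 220 + 165
220 = 1 * 165 + 55
165 = 3 * 55 + 0
GCD(385, 220) = 55

No, not coprime (GCD = 55)


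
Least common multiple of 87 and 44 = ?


GCD(87, 44) = 1
LCM = 87*44/1 = 3828/1 = 3828

LCM = 3828


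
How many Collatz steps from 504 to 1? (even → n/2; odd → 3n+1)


504 → 252 → 126 → 63 → 190 → 95 → 286 → 143 → 430 → 215 → 646 → 323 → 970 → 485 → 1456 → 728 → 364 → 182 → 91 → 274 → 137 → 412 → 206 → 103 → 310 → 155 → 466 → 233 → 700 → 350 → 175 → 526 → 263 → 790 → 395 → 1186 → 593 → 1780 → 890 → 445 → 1336 → 668 → 334 → 167 → 502 → 251 → 754 → 377 → 1132 → 566 → 283 → 850 → 425 → 1276 → 638 → 319 → 958 → 479 → 1438 → 719 → 2158 → 1079 → 3238 → 1619 → 4858 → 2429 → 7288 → 3644 → 1822 → 911 → 2734 → 1367 → 4102 → 2051 → 6154 → 3077 → 9232 → 4616 → 2308 → 1154 → 577 → 1732 → 866 → 433 → 1300 → 650 → 325 → 976 → 488 → 244 → 122 → 61 → 184 → 92 → 46 → 23 → 70 → 35 → 106 → 53 → 160 → 80 → 40 → 20 → 10 → 5 → 16 → 8 → 4 → 2 → 1
Total steps = 110

110 steps


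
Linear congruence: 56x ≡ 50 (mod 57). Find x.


GCD(56, 57) = 1, unique solution
a^(-1) mod 57 = 56
x = 56 * 50 mod 57 = 7

x ≡ 7 (mod 57)


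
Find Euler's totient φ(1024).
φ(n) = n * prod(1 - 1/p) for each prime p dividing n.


1024 = 2^10
Prime factors: 2
φ(1024) = 1024 × (1-1/2)
= 1024 × 1/2 = 512

φ(1024) = 512


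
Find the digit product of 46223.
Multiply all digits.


4 × 6 × 2 × 2 × 3 = 288


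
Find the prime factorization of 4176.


4176 / 2 = 2088
2088 / 2 = 1044
1044 / 2 = 522
522 / 2 = 261
261 / 3 = 87
87 / 3 = 29
29 / 29 = 1
4176 = 2^4 × 3^2 × 29


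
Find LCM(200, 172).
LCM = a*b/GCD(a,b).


GCD(200, 172) = 4
LCM = 200*172/4 = 34400/4 = 8600

LCM = 8600


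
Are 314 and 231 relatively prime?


Euclidean algorithm:
314 = 1 * 231 + 83
231 = 2 * 83 + 65
83 = 1 * 65 + 18
65 = 3 * 18 + 11
18 = 1 * 11 + 7
11 = 1 * 7 + 4
7 = 1 * 4 + 3
4 = 1 * 3 + 1
3 = 3 * 1 + 0
GCD(314, 231) = 1

Yes, coprime (GCD = 1)


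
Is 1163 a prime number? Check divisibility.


Check divisors up to sqrt(1163) = 34.1028
No divisors found.
1163 is prime.

Yes, 1163 is prime


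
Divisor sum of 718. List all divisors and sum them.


Divisors of 718: 1, 2, 359, 718
Sum = 1 + 2 + 359 + 718 = 1080

σ(718) = 1080


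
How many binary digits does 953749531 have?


953749531 in base 2 = 111000110110010001000000011011
Number of digits = 30

30 digits (base 2)


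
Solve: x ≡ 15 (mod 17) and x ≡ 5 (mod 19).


M = 17*19 = 323
M1 = M/17 = 19, M2 = M/19 = 17
M1^(-1) mod 17 = 9, M2^(-1) mod 19 = 9
x = 15*19*9 + 5*17*9 = 3330
3330 mod 323 = 100
Check: 100 mod 17 = 15 ✓, 100 mod 19 = 5 ✓

x ≡ 100 (mod 323)


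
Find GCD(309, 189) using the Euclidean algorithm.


309 = 1 * 189 + 120
189 = 1 * 120 + 69
120 = 1 * 69 + 51
69 = 1 * 51 + 18
51 = 2 * 18 + 15
18 = 1 * 15 + 3
15 = 5 * 3 + 0
GCD = 3


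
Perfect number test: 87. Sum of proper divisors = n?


Proper divisors of 87: 1, 3, 29
Sum = 1 + 3 + 29 = 33

No, 87 is not perfect (33 ≠ 87)


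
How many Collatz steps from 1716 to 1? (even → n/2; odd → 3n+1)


1716 → 858 → 429 → 1288 → 644 → 322 → 161 → 484 → 242 → 121 → 364 → 182 → 91 → 274 → 137 → 412 → 206 → 103 → 310 → 155 → 466 → 233 → 700 → 350 → 175 → 526 → 263 → 790 → 395 → 1186 → 593 → 1780 → 890 → 445 → 1336 → 668 → 334 → 167 → 502 → 251 → 754 → 377 → 1132 → 566 → 283 → 850 → 425 → 1276 → 638 → 319 → 958 → 479 → 1438 → 719 → 2158 → 1079 → 3238 → 1619 → 4858 → 2429 → 7288 → 3644 → 1822 → 911 → 2734 → 1367 → 4102 → 2051 → 6154 → 3077 → 9232 → 4616 → 2308 → 1154 → 577 → 1732 → 866 → 433 → 1300 → 650 → 325 → 976 → 488 → 244 → 122 → 61 → 184 → 92 → 46 → 23 → 70 → 35 → 106 → 53 → 160 → 80 → 40 → 20 → 10 → 5 → 16 → 8 → 4 → 2 → 1
Total steps = 104

104 steps
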